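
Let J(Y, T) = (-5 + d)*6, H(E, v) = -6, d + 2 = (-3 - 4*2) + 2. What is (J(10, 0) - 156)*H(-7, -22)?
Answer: 1512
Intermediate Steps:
d = -11 (d = -2 + ((-3 - 4*2) + 2) = -2 + ((-3 - 8) + 2) = -2 + (-11 + 2) = -2 - 9 = -11)
J(Y, T) = -96 (J(Y, T) = (-5 - 11)*6 = -16*6 = -96)
(J(10, 0) - 156)*H(-7, -22) = (-96 - 156)*(-6) = -252*(-6) = 1512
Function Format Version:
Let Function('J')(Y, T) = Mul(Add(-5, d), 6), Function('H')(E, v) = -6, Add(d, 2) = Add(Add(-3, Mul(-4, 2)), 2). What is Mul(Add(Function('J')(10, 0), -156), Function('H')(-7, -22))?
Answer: 1512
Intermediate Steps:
d = -11 (d = Add(-2, Add(Add(-3, Mul(-4, 2)), 2)) = Add(-2, Add(Add(-3, -8), 2)) = Add(-2, Add(-11, 2)) = Add(-2, -9) = -11)
Function('J')(Y, T) = -96 (Function('J')(Y, T) = Mul(Add(-5, -11), 6) = Mul(-16, 6) = -96)
Mul(Add(Function('J')(10, 0), -156), Function('H')(-7, -22)) = Mul(Add(-96, -156), -6) = Mul(-252, -6) = 1512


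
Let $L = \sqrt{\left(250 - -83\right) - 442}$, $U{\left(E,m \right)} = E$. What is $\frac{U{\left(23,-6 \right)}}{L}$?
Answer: $- \frac{23 i \sqrt{109}}{109} \approx - 2.203 i$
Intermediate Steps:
$L = i \sqrt{109}$ ($L = \sqrt{\left(250 + 83\right) - 442} = \sqrt{333 - 442} = \sqrt{-109} = i \sqrt{109} \approx 10.44 i$)
$\frac{U{\left(23,-6 \right)}}{L} = \frac{23}{i \sqrt{109}} = 23 \left(- \frac{i \sqrt{109}}{109}\right) = - \frac{23 i \sqrt{109}}{109}$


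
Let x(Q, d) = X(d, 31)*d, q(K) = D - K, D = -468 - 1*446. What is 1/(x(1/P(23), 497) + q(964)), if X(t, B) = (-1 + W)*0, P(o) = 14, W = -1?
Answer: -1/1878 ≈ -0.00053248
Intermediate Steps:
D = -914 (D = -468 - 446 = -914)
q(K) = -914 - K
X(t, B) = 0 (X(t, B) = (-1 - 1)*0 = -2*0 = 0)
x(Q, d) = 0 (x(Q, d) = 0*d = 0)
1/(x(1/P(23), 497) + q(964)) = 1/(0 + (-914 - 1*964)) = 1/(0 + (-914 - 964)) = 1/(0 - 1878) = 1/(-1878) = -1/1878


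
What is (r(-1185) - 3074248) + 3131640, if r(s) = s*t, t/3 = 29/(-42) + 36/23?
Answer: 17478899/322 ≈ 54282.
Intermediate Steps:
t = 845/322 (t = 3*(29/(-42) + 36/23) = 3*(29*(-1/42) + 36*(1/23)) = 3*(-29/42 + 36/23) = 3*(845/966) = 845/322 ≈ 2.6242)
r(s) = 845*s/322 (r(s) = s*(845/322) = 845*s/322)
(r(-1185) - 3074248) + 3131640 = ((845/322)*(-1185) - 3074248) + 3131640 = (-1001325/322 - 3074248) + 3131640 = -990909181/322 + 3131640 = 17478899/322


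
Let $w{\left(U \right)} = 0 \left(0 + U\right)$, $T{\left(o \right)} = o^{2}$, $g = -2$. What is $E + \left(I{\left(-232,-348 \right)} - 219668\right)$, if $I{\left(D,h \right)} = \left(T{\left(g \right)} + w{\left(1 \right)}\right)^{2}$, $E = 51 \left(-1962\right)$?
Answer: $-319714$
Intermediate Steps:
$w{\left(U \right)} = 0$ ($w{\left(U \right)} = 0 U = 0$)
$E = -100062$
$I{\left(D,h \right)} = 16$ ($I{\left(D,h \right)} = \left(\left(-2\right)^{2} + 0\right)^{2} = \left(4 + 0\right)^{2} = 4^{2} = 16$)
$E + \left(I{\left(-232,-348 \right)} - 219668\right) = -100062 + \left(16 - 219668\right) = -100062 - 219652 = -319714$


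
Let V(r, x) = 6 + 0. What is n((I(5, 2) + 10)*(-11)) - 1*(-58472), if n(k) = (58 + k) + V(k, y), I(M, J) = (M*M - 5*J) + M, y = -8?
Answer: 58206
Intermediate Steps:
V(r, x) = 6
I(M, J) = M + M² - 5*J (I(M, J) = (M² - 5*J) + M = M + M² - 5*J)
n(k) = 64 + k (n(k) = (58 + k) + 6 = 64 + k)
n((I(5, 2) + 10)*(-11)) - 1*(-58472) = (64 + ((5 + 5² - 5*2) + 10)*(-11)) - 1*(-58472) = (64 + ((5 + 25 - 10) + 10)*(-11)) + 58472 = (64 + (20 + 10)*(-11)) + 58472 = (64 + 30*(-11)) + 58472 = (64 - 330) + 58472 = -266 + 58472 = 58206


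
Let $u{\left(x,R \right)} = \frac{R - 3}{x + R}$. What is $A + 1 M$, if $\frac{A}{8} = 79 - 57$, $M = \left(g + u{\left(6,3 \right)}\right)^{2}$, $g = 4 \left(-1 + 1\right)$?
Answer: $176$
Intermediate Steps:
$u{\left(x,R \right)} = \frac{-3 + R}{R + x}$
$g = 0$ ($g = 4 \cdot 0 = 0$)
$M = 0$ ($M = \left(0 + \frac{-3 + 3}{3 + 6}\right)^{2} = \left(0 + \frac{1}{9} \cdot 0\right)^{2} = \left(0 + 0\right)^{2} = 0^{2} = 0$)
$A = 176$ ($A = 8 \left(79 - 57\right) = 8 \cdot 22 = 176$)
$A + 1 M = 176 + 1 \cdot 0 = 176 + 0 = 176$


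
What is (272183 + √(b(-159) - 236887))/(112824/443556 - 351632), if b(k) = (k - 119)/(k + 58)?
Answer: -3353566743/4332454738 - 12321*I*√2416456209/437577928538 ≈ -0.77406 - 0.0013841*I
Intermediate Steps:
b(k) = (-119 + k)/(58 + k)
(272183 + √(b(-159) - 236887))/(112824/443556 - 351632) = (272183 + √((-119 - 159)/(58 - 159) - 236887))/(112824/443556 - 351632) = (272183 + √(-278/(-101) - 236887))/(112824*(1/443556) - 351632) = (272183 + √(-1/101*(-278) - 236887))/(3134/12321 - 351632) = (272183 + √(278/101 - 236887))/(-4332454738/12321) = (272183 + √(-23925309/101))*(-12321/4332454738) = (272183 + I*√2416456209/101)*(-12321/4332454738) = -3353566743/4332454738 - 12321*I*√2416456209/437577928538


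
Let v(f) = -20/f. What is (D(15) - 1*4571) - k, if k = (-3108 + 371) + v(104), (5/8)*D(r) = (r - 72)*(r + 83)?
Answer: -1400283/130 ≈ -10771.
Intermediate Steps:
D(r) = 8*(-72 + r)*(83 + r)/5 (D(r) = 8*((r - 72)*(r + 83))/5 = 8*((-72 + r)*(83 + r))/5 = 8*(-72 + r)*(83 + r)/5)
k = -71167/26 (k = (-3108 + 371) - 20/104 = -2737 - 20*1/104 = -2737 - 5/26 = -71167/26 ≈ -2737.2)
(D(15) - 1*4571) - k = ((-47808/5 + (8/5)*15² + (88/5)*15) - 1*4571) - 1*(-71167/26) = ((-47808/5 + (8/5)*225 + 264) - 4571) + 71167/26 = ((-47808/5 + 360 + 264) - 4571) + 71167/26 = (-44688/5 - 4571) + 71167/26 = -67543/5 + 71167/26 = -1400283/130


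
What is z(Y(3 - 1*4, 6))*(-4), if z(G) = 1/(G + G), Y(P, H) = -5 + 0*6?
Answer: 2/5 ≈ 0.40000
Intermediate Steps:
Y(P, H) = -5 (Y(P, H) = -5 + 0 = -5)
z(G) = 1/(2*G)
z(Y(3 - 1*4, 6))*(-4) = ((1/2)/(-5))*(-4) = ((1/2)*(-1/5))*(-4) = -1/10*(-4) = 2/5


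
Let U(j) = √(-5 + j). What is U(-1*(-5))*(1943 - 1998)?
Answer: 0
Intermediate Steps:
U(-1*(-5))*(1943 - 1998) = √(-5 - 1*(-5))*(1943 - 1998) = √(-5 + 5)*(-55) = √0*(-55) = 0*(-55) = 0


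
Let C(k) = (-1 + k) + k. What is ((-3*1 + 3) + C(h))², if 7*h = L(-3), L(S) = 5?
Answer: 9/49 ≈ 0.18367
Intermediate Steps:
h = 5/7 (h = (⅐)*5 = 5/7 ≈ 0.71429)
C(k) = -1 + 2*k
((-3*1 + 3) + C(h))² = ((-3*1 + 3) + (-1 + 2*(5/7)))² = ((-3 + 3) + (-1 + 10/7))² = (0 + 3/7)² = (3/7)² = 9/49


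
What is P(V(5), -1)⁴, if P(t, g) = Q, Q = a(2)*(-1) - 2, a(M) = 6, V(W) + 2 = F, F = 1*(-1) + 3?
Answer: 4096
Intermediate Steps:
F = 2 (F = -1 + 3 = 2)
V(W) = 0 (V(W) = -2 + 2 = 0)
Q = -8 (Q = 6*(-1) - 2 = -6 - 2 = -8)
P(t, g) = -8
P(V(5), -1)⁴ = (-8)⁴ = 4096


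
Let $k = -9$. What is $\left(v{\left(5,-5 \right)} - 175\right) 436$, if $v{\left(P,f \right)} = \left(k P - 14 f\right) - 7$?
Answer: $-68452$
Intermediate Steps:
$v{\left(P,f \right)} = -7 - 14 f - 9 P$ ($v{\left(P,f \right)} = \left(- 9 P - 14 f\right) - 7 = \left(- 14 f - 9 P\right) - 7 = -7 - 14 f - 9 P$)
$\left(v{\left(5,-5 \right)} - 175\right) 436 = \left(\left(-7 - -70 - 45\right) - 175\right) 436 = \left(\left(-7 + 70 - 45\right) - 175\right) 436 = \left(18 - 175\right) 436 = \left(-157\right) 436 = -68452$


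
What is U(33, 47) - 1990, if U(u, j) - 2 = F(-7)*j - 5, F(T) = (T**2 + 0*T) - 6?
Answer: 28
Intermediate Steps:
F(T) = -6 + T**2 (F(T) = (T**2 + 0) - 6 = T**2 - 6 = -6 + T**2)
U(u, j) = -3 + 43*j (U(u, j) = 2 + ((-6 + (-7)**2)*j - 5) = 2 + ((-6 + 49)*j - 5) = 2 + (43*j - 5) = 2 + (-5 + 43*j) = -3 + 43*j)
U(33, 47) - 1990 = (-3 + 43*47) - 1990 = (-3 + 2021) - 1990 = 2018 - 1990 = 28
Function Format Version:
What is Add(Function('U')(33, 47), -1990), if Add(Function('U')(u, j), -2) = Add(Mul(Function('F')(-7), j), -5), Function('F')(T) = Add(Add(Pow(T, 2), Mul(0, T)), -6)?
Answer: 28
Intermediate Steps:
Function('F')(T) = Add(-6, Pow(T, 2)) (Function('F')(T) = Add(Add(Pow(T, 2), 0), -6) = Add(Pow(T, 2), -6) = Add(-6, Pow(T, 2)))
Function('U')(u, j) = Add(-3, Mul(43, j)) (Function('U')(u, j) = Add(2, Add(Mul(Add(-6, Pow(-7, 2)), j), -5)) = Add(2, Add(Mul(Add(-6, 49), j), -5)) = Add(2, Add(Mul(43, j), -5)) = Add(2, Add(-5, Mul(43, j))) = Add(-3, Mul(43, j)))
Add(Function('U')(33, 47), -1990) = Add(Add(-3, Mul(43, 47)), -1990) = Add(Add(-3, 2021), -1990) = Add(2018, -1990) = 28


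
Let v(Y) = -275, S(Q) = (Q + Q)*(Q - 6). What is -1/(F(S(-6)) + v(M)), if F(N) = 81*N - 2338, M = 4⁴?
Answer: -1/9051 ≈ -0.00011049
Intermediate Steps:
M = 256
S(Q) = 2*Q*(-6 + Q) (S(Q) = (2*Q)*(-6 + Q) = 2*Q*(-6 + Q))
F(N) = -2338 + 81*N
-1/(F(S(-6)) + v(M)) = -1/((-2338 + 81*(2*(-6)*(-6 - 6))) - 275) = -1/((-2338 + 81*(2*(-6)*(-12))) - 275) = -1/((-2338 + 81*144) - 275) = -1/((-2338 + 11664) - 275) = -1/(9326 - 275) = -1/9051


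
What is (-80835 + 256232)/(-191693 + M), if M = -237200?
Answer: -175397/428893 ≈ -0.40895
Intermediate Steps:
(-80835 + 256232)/(-191693 + M) = (-80835 + 256232)/(-191693 - 237200) = 175397/(-428893) = 175397*(-1/428893) = -175397/428893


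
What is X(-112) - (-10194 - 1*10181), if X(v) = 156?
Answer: 20531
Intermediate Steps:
X(-112) - (-10194 - 1*10181) = 156 - (-10194 - 1*10181) = 156 - (-10194 - 10181) = 156 - 1*(-20375) = 156 + 20375 = 20531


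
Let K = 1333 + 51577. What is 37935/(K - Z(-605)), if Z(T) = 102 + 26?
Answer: 12645/17594 ≈ 0.71871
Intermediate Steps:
Z(T) = 128
K = 52910
37935/(K - Z(-605)) = 37935/(52910 - 1*128) = 37935/(52910 - 128) = 37935/52782 = 37935*(1/52782) = 12645/17594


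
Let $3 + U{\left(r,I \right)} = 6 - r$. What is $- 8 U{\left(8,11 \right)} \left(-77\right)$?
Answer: $-3080$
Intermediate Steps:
$U{\left(r,I \right)} = 3 - r$ ($U{\left(r,I \right)} = -3 - \left(-6 + r\right) = 3 - r$)
$- 8 U{\left(8,11 \right)} \left(-77\right) = - 8 \left(3 - 8\right) \left(-77\right) = \left(-8\right) \left(-5\right) \left(-77\right) = 40 \left(-77\right) = -3080$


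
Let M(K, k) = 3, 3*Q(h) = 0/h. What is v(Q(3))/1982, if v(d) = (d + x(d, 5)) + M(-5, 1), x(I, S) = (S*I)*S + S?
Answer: 4/991 ≈ 0.0040363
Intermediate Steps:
Q(h) = 0 (Q(h) = (0/h)/3 = (1/3)*0 = 0)
x(I, S) = S + I*S**2 (x(I, S) = (I*S)*S + S = I*S**2 + S = S + I*S**2)
v(d) = 8 + 26*d (v(d) = (d + 5*(1 + d*5)) + 3 = (d + 5*(1 + 5*d)) + 3 = (d + (5 + 25*d)) + 3 = (5 + 26*d) + 3 = 8 + 26*d)
v(Q(3))/1982 = (8 + 26*0)/1982 = (8 + 0)*(1/1982) = 8*(1/1982) = 4/991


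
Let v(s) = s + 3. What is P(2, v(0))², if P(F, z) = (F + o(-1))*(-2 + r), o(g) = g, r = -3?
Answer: 25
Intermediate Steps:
v(s) = 3 + s
P(F, z) = 5 - 5*F (P(F, z) = (F - 1)*(-2 - 3) = (-1 + F)*(-5) = 5 - 5*F)
P(2, v(0))² = (5 - 5*2)² = (5 - 10)² = (-5)² = 25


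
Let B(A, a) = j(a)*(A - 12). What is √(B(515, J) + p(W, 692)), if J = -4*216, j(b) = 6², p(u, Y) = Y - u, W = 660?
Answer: 2*√4535 ≈ 134.68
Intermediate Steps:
j(b) = 36
J = -864
B(A, a) = -432 + 36*A (B(A, a) = 36*(A - 12) = 36*(-12 + A) = -432 + 36*A)
√(B(515, J) + p(W, 692)) = √((-432 + 36*515) + (692 - 1*660)) = √((-432 + 18540) + (692 - 660)) = √(18108 + 32) = √18140 = 2*√4535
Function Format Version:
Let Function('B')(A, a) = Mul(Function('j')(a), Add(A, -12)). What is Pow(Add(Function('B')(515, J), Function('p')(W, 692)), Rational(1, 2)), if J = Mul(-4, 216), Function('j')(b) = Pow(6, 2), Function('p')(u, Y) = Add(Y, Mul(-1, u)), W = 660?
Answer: Mul(2, Pow(4535, Rational(1, 2))) ≈ 134.68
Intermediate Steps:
Function('j')(b) = 36
J = -864
Function('B')(A, a) = Add(-432, Mul(36, A)) (Function('B')(A, a) = Mul(36, Add(A, -12)) = Mul(36, Add(-12, A)) = Add(-432, Mul(36, A)))
Pow(Add(Function('B')(515, J), Function('p')(W, 692)), Rational(1, 2)) = Pow(Add(Add(-432, Mul(36, 515)), Add(692, Mul(-1, 660))), Rational(1, 2)) = Pow(Add(Add(-432, 18540), Add(692, -660)), Rational(1, 2)) = Pow(Add(18108, 32), Rational(1, 2)) = Pow(18140, Rational(1, 2)) = Mul(2, Pow(4535, Rational(1, 2)))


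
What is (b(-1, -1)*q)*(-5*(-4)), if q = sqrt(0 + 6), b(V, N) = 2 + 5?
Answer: 140*sqrt(6) ≈ 342.93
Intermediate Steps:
b(V, N) = 7
q = sqrt(6) ≈ 2.4495
(b(-1, -1)*q)*(-5*(-4)) = (7*sqrt(6))*(-5*(-4)) = (7*sqrt(6))*20 = 140*sqrt(6)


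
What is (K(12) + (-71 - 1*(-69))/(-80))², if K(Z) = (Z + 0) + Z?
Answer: 923521/1600 ≈ 577.20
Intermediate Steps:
K(Z) = 2*Z (K(Z) = Z + Z = 2*Z)
(K(12) + (-71 - 1*(-69))/(-80))² = (2*12 + (-71 - 1*(-69))/(-80))² = (24 + (-71 + 69)*(-1/80))² = (24 - 2*(-1/80))² = (24 + 1/40)² = (961/40)² = 923521/1600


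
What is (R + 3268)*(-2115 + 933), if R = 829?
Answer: -4842654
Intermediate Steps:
(R + 3268)*(-2115 + 933) = (829 + 3268)*(-2115 + 933) = 4097*(-1182) = -4842654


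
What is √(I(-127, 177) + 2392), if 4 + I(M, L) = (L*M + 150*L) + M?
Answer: 2*√1583 ≈ 79.574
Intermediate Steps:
I(M, L) = -4 + M + 150*L + L*M (I(M, L) = -4 + ((L*M + 150*L) + M) = -4 + ((150*L + L*M) + M) = -4 + (M + 150*L + L*M) = -4 + M + 150*L + L*M)
√(I(-127, 177) + 2392) = √((-4 - 127 + 150*177 + 177*(-127)) + 2392) = √((-4 - 127 + 26550 - 22479) + 2392) = √(3940 + 2392) = √6332 = 2*√1583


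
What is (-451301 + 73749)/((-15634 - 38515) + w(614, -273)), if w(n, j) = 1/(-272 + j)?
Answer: 102882920/14755603 ≈ 6.9725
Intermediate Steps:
(-451301 + 73749)/((-15634 - 38515) + w(614, -273)) = (-451301 + 73749)/((-15634 - 38515) + 1/(-272 - 273)) = -377552/(-54149 + 1/(-545)) = -377552/(-54149 - 1/545) = -377552/(-29511206/545) = -377552*(-545/29511206) = 102882920/14755603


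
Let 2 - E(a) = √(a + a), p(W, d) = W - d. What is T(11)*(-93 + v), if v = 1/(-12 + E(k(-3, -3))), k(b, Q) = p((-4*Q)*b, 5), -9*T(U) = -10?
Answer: 10*(-93*√82 + 931*I)/(9*(√82 - 10*I)) ≈ -103.39 + 0.055283*I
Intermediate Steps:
T(U) = 10/9 (T(U) = -⅑*(-10) = 10/9)
k(b, Q) = -5 - 4*Q*b (k(b, Q) = (-4*Q)*b - 1*5 = -4*Q*b - 5 = -5 - 4*Q*b)
E(a) = 2 - √2*√a (E(a) = 2 - √(a + a) = 2 - √(2*a) = 2 - √2*√a)
v = 1/(-10 - I*√82) (v = 1/(-12 + (2 - √2*√(-5 - 4*(-3)*(-3)))) = 1/(-12 + (2 - √2*√(-5 - 36))) = 1/(-12 + (2 - √2*√(-41))) = 1/(-12 + (2 - √2*I*√41)) = 1/(-12 + (2 - I*√82)) = 1/(-10 - I*√82) ≈ -0.054945 + 0.049755*I)
T(11)*(-93 + v) = 10*(-93 + I/(√82 - 10*I))/9 = -310/3 + 10*I/(9*(√82 - 10*I))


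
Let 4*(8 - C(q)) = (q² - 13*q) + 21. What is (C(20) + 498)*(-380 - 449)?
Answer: -1544427/4 ≈ -3.8611e+5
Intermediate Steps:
C(q) = 11/4 - q²/4 + 13*q/4 (C(q) = 8 - ((q² - 13*q) + 21)/4 = 8 - (21 + q² - 13*q)/4 = 8 + (-21/4 - q²/4 + 13*q/4) = 11/4 - q²/4 + 13*q/4)
(C(20) + 498)*(-380 - 449) = ((11/4 - ¼*20² + (13/4)*20) + 498)*(-380 - 449) = ((11/4 - ¼*400 + 65) + 498)*(-829) = ((11/4 - 100 + 65) + 498)*(-829) = (-129/4 + 498)*(-829) = (1863/4)*(-829) = -1544427/4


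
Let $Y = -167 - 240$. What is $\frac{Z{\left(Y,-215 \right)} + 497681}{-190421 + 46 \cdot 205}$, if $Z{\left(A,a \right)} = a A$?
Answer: $- \frac{585186}{180991} \approx -3.2332$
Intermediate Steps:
$Y = -407$
$Z{\left(A,a \right)} = A a$
$\frac{Z{\left(Y,-215 \right)} + 497681}{-190421 + 46 \cdot 205} = \frac{\left(-407\right) \left(-215\right) + 497681}{-190421 + 46 \cdot 205} = \frac{87505 + 497681}{-190421 + 9430} = \frac{585186}{-180991} = 585186 \left(- \frac{1}{180991}\right) = - \frac{585186}{180991}$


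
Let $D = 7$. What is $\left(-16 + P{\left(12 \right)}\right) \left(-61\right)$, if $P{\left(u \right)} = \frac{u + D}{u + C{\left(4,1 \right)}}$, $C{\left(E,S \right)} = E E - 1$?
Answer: $\frac{25193}{27} \approx 933.07$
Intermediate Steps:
$C{\left(E,S \right)} = -1 + E^{2}$ ($C{\left(E,S \right)} = E^{2} - 1 = -1 + E^{2}$)
$P{\left(u \right)} = \frac{7 + u}{15 + u}$ ($P{\left(u \right)} = \frac{u + 7}{u - \left(1 - 4^{2}\right)} = \frac{7 + u}{u + \left(-1 + 16\right)} = \frac{7 + u}{u + 15} = \frac{7 + u}{15 + u}$)
$\left(-16 + P{\left(12 \right)}\right) \left(-61\right) = \left(-16 + \frac{7 + 12}{15 + 12}\right) \left(-61\right) = \left(-16 + \frac{1}{27} \cdot 19\right) \left(-61\right) = \left(-16 + \frac{19}{27}\right) \left(-61\right) = \left(- \frac{413}{27}\right) \left(-61\right) = \frac{25193}{27}$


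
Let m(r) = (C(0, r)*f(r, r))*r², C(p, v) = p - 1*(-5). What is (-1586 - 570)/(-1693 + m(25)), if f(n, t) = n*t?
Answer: -77/69694 ≈ -0.0011048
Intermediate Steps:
C(p, v) = 5 + p (C(p, v) = p + 5 = 5 + p)
m(r) = 5*r⁴ (m(r) = ((5 + 0)*(r*r))*r² = (5*r²)*r² = 5*r⁴)
(-1586 - 570)/(-1693 + m(25)) = (-1586 - 570)/(-1693 + 5*25⁴) = -2156/(-1693 + 5*390625) = -2156/(-1693 + 1953125) = -2156/1951432 = -2156*1/1951432 = -77/69694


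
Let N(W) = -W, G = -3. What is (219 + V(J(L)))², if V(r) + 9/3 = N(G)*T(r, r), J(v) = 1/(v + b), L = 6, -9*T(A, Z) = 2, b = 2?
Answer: 417316/9 ≈ 46368.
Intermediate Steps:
T(A, Z) = -2/9 (T(A, Z) = -⅑*2 = -2/9)
J(v) = 1/(2 + v) (J(v) = 1/(v + 2) = 1/(2 + v))
V(r) = -11/3 (V(r) = -3 - 1*(-3)*(-2/9) = -3 + 3*(-2/9) = -3 - ⅔ = -11/3)
(219 + V(J(L)))² = (219 - 11/3)² = (646/3)² = 417316/9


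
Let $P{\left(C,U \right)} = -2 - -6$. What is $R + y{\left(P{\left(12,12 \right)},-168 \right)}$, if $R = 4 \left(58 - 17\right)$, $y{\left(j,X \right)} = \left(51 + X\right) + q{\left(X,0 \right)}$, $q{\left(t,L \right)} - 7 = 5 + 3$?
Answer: $62$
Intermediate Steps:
$P{\left(C,U \right)} = 4$ ($P{\left(C,U \right)} = -2 + 6 = 4$)
$q{\left(t,L \right)} = 15$ ($q{\left(t,L \right)} = 7 + \left(5 + 3\right) = 7 + 8 = 15$)
$y{\left(j,X \right)} = 66 + X$ ($y{\left(j,X \right)} = \left(51 + X\right) + 15 = 66 + X$)
$R = 164$ ($R = 4 \cdot 41 = 164$)
$R + y{\left(P{\left(12,12 \right)},-168 \right)} = 164 + \left(66 - 168\right) = 164 - 102 = 62$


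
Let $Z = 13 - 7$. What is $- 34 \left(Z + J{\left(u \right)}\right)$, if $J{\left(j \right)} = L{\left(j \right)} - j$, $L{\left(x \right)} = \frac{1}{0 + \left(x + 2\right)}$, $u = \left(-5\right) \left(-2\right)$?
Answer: $\frac{799}{6} \approx 133.17$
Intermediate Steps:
$u = 10$
$L{\left(x \right)} = \frac{1}{2 + x}$ ($L{\left(x \right)} = \frac{1}{0 + \left(2 + x\right)} = \frac{1}{2 + x}$)
$J{\left(j \right)} = \frac{1}{2 + j} - j$
$Z = 6$ ($Z = 13 - 7 = 6$)
$- 34 \left(Z + J{\left(u \right)}\right) = - 34 \left(6 + \frac{1 - 10 \left(2 + 10\right)}{2 + 10}\right) = - 34 \left(6 + \frac{1 - 10 \cdot 12}{12}\right) = - 34 \left(6 + \frac{1 - 120}{12}\right) = - 34 \left(6 + \frac{1}{12} \left(-119\right)\right) = - 34 \left(6 - \frac{119}{12}\right) = \left(-34\right) \left(- \frac{47}{12}\right) = \frac{799}{6}$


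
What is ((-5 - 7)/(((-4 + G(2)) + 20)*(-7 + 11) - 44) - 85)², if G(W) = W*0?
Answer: 183184/25 ≈ 7327.4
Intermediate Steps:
G(W) = 0
((-5 - 7)/(((-4 + G(2)) + 20)*(-7 + 11) - 44) - 85)² = ((-5 - 7)/(((-4 + 0) + 20)*(-7 + 11) - 44) - 85)² = (-12/((-4 + 20)*4 - 44) - 85)² = (-12/(16*4 - 44) - 85)² = (-12/(64 - 44) - 85)² = (-12/20 - 85)² = (-12*1/20 - 85)² = (-⅗ - 85)² = (-428/5)² = 183184/25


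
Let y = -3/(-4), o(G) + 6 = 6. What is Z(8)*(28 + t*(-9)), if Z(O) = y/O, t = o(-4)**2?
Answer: 21/8 ≈ 2.6250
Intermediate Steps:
o(G) = 0 (o(G) = -6 + 6 = 0)
y = 3/4 (y = -3*(-1/4) = 3/4 ≈ 0.75000)
t = 0 (t = 0**2 = 0)
Z(O) = 3/(4*O)
Z(8)*(28 + t*(-9)) = ((3/4)/8)*(28 + 0*(-9)) = ((3/4)*(1/8))*(28 + 0) = (3/32)*28 = 21/8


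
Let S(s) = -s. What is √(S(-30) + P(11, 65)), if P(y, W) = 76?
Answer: √106 ≈ 10.296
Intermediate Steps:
√(S(-30) + P(11, 65)) = √(-1*(-30) + 76) = √(30 + 76) = √106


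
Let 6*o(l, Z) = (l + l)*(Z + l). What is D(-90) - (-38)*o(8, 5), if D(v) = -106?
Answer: 3634/3 ≈ 1211.3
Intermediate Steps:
o(l, Z) = l*(Z + l)/3 (o(l, Z) = ((l + l)*(Z + l))/6 = ((2*l)*(Z + l))/6 = (2*l*(Z + l))/6 = l*(Z + l)/3)
D(-90) - (-38)*o(8, 5) = -106 - (-38)*(1/3)*8*(5 + 8) = -106 - (-38)*(1/3)*8*13 = -106 - (-38)*104/3 = -106 - 1*(-3952/3) = -106 + 3952/3 = 3634/3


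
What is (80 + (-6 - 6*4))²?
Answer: 2500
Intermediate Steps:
(80 + (-6 - 6*4))² = (80 + (-6 - 24))² = (80 - 30)² = 50² = 2500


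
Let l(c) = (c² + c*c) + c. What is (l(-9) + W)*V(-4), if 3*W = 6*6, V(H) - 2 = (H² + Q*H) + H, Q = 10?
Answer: -4290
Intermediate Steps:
l(c) = c + 2*c² (l(c) = (c² + c²) + c = 2*c² + c = c + 2*c²)
V(H) = 2 + H² + 11*H (V(H) = 2 + ((H² + 10*H) + H) = 2 + (H² + 11*H) = 2 + H² + 11*H)
W = 12 (W = (6*6)/3 = (⅓)*36 = 12)
(l(-9) + W)*V(-4) = (-9*(1 + 2*(-9)) + 12)*(2 + (-4)² + 11*(-4)) = (-9*(1 - 18) + 12)*(2 + 16 - 44) = (-9*(-17) + 12)*(-26) = (153 + 12)*(-26) = 165*(-26) = -4290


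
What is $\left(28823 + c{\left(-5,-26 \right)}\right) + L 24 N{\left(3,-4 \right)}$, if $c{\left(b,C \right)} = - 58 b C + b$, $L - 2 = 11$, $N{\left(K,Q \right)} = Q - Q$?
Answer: $21278$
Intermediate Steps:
$N{\left(K,Q \right)} = 0$
$L = 13$ ($L = 2 + 11 = 13$)
$c{\left(b,C \right)} = b - 58 C b$ ($c{\left(b,C \right)} = - 58 C b + b = b - 58 C b$)
$\left(28823 + c{\left(-5,-26 \right)}\right) + L 24 N{\left(3,-4 \right)} = \left(28823 - 5 \left(1 - -1508\right)\right) + 13 \cdot 24 \cdot 0 = \left(28823 - 5 \left(1 + 1508\right)\right) + 312 \cdot 0 = \left(28823 - 7545\right) + 0 = 21278 + 0 = 21278$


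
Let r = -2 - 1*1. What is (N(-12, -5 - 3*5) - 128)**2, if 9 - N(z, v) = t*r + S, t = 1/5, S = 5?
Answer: 380689/25 ≈ 15228.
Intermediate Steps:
r = -3 (r = -2 - 1 = -3)
t = 1/5 ≈ 0.20000
N(z, v) = 23/5 (N(z, v) = 9 - ((1/5)*(-3) + 5) = 9 - (-3/5 + 5) = 9 - 1*22/5 = 9 - 22/5 = 23/5)
(N(-12, -5 - 3*5) - 128)**2 = (23/5 - 128)**2 = (-617/5)**2 = 380689/25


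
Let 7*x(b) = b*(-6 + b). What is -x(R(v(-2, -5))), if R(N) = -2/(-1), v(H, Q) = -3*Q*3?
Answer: 8/7 ≈ 1.1429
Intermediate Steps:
v(H, Q) = -9*Q
R(N) = 2 (R(N) = -2*(-1) = 2)
x(b) = b*(-6 + b)/7 (x(b) = (b*(-6 + b))/7 = b*(-6 + b)/7)
-x(R(v(-2, -5))) = -2*(-6 + 2)/7 = -2*(-4)/7 = -1*(-8/7) = 8/7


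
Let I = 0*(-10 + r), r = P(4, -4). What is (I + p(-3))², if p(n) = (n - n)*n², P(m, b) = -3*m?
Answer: 0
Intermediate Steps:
p(n) = 0 (p(n) = 0*n² = 0)
r = -12 (r = -3*4 = -12)
I = 0 (I = 0*(-10 - 12) = 0*(-22) = 0)
(I + p(-3))² = (0 + 0)² = 0² = 0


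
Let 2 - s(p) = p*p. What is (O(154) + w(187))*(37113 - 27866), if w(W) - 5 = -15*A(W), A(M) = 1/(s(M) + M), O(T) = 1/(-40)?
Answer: 3200303477/69560 ≈ 46008.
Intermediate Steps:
s(p) = 2 - p**2 (s(p) = 2 - p*p = 2 - p**2)
O(T) = -1/40
A(M) = 1/(2 + M - M**2) (A(M) = 1/((2 - M**2) + M) = 1/(2 + M - M**2))
w(W) = 5 - 15/(2 + W - W**2)
(O(154) + w(187))*(37113 - 27866) = (-1/40 + (5 - 15/(2 + 187 - 1*187**2)))*(37113 - 27866) = (-1/40 + (5 - 15/(2 + 187 - 1*34969)))*9247 = (-1/40 + (5 - 15/(2 + 187 - 34969)))*9247 = (-1/40 + (5 - 15/(-34780)))*9247 = (-1/40 + (5 - 15*(-1/34780)))*9247 = (-1/40 + (5 + 3/6956))*9247 = (-1/40 + 34783/6956)*9247 = (346091/69560)*9247 = 3200303477/69560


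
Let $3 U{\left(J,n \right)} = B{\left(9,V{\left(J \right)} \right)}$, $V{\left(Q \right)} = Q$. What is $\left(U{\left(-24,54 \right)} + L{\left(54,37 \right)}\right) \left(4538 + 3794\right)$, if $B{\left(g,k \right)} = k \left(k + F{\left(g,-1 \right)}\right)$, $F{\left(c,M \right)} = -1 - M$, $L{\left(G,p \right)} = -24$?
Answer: $1399776$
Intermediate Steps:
$B{\left(g,k \right)} = k^{2}$ ($B{\left(g,k \right)} = k \left(k - 0\right) = k \left(k + \left(-1 + 1\right)\right) = k \left(k + 0\right) = k k = k^{2}$)
$U{\left(J,n \right)} = \frac{J^{2}}{3}$
$\left(U{\left(-24,54 \right)} + L{\left(54,37 \right)}\right) \left(4538 + 3794\right) = \left(\frac{\left(-24\right)^{2}}{3} - 24\right) \left(4538 + 3794\right) = \left(\frac{1}{3} \cdot 576 - 24\right) 8332 = \left(192 - 24\right) 8332 = 168 \cdot 8332 = 1399776$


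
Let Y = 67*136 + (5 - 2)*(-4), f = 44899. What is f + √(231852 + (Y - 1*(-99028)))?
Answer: 44899 + 2*√84995 ≈ 45482.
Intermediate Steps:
Y = 9100 (Y = 9112 + 3*(-4) = 9112 - 12 = 9100)
f + √(231852 + (Y - 1*(-99028))) = 44899 + √(231852 + (9100 - 1*(-99028))) = 44899 + √(231852 + (9100 + 99028)) = 44899 + √(231852 + 108128) = 44899 + √339980 = 44899 + 2*√84995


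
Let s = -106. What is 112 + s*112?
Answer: -11760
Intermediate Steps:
112 + s*112 = 112 - 106*112 = 112 - 11872 = -11760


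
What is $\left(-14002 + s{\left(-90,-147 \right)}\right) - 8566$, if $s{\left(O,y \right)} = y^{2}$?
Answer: $-959$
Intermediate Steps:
$\left(-14002 + s{\left(-90,-147 \right)}\right) - 8566 = \left(-14002 + \left(-147\right)^{2}\right) - 8566 = \left(-14002 + 21609\right) - 8566 = 7607 - 8566 = -959$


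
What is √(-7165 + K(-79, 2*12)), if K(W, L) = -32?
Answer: I*√7197 ≈ 84.835*I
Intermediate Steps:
√(-7165 + K(-79, 2*12)) = √(-7165 - 32) = √(-7197) = I*√7197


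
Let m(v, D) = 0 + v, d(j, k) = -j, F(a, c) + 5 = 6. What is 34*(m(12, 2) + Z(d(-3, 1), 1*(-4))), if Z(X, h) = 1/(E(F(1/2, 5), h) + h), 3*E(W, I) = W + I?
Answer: 2006/5 ≈ 401.20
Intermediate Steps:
F(a, c) = 1 (F(a, c) = -5 + 6 = 1)
E(W, I) = I/3 + W/3 (E(W, I) = (W + I)/3 = (I + W)/3 = I/3 + W/3)
Z(X, h) = 1/(⅓ + 4*h/3) (Z(X, h) = 1/((h/3 + (⅓)*1) + h) = 1/((h/3 + ⅓) + h) = 1/((⅓ + h/3) + h) = 1/(⅓ + 4*h/3))
m(v, D) = v
34*(m(12, 2) + Z(d(-3, 1), 1*(-4))) = 34*(12 + 3/(1 + 4*(1*(-4)))) = 34*(12 + 3/(1 + 4*(-4))) = 34*(12 + 3/(1 - 16)) = 34*(12 + 3/(-15)) = 34*(12 + 3*(-1/15)) = 34*(12 - ⅕) = 34*(59/5) = 2006/5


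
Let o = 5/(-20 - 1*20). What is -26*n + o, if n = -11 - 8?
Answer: 3951/8 ≈ 493.88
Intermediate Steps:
o = -1/8 (o = 5/(-20 - 20) = 5/(-40) = 5*(-1/40) = -1/8 ≈ -0.12500)
n = -19
-26*n + o = -26*(-19) - 1/8 = 494 - 1/8 = 3951/8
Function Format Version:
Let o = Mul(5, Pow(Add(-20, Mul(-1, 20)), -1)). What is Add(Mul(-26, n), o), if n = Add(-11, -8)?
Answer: Rational(3951, 8) ≈ 493.88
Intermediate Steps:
o = Rational(-1, 8) (o = Mul(5, Pow(Add(-20, -20), -1)) = Mul(5, Pow(-40, -1)) = Mul(5, Rational(-1, 40)) = Rational(-1, 8) ≈ -0.12500)
n = -19
Add(Mul(-26, n), o) = Add(Mul(-26, -19), Rational(-1, 8)) = Add(494, Rational(-1, 8)) = Rational(3951, 8)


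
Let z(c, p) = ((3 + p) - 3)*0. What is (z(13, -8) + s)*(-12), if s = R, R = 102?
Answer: -1224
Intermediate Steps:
s = 102
z(c, p) = 0 (z(c, p) = p*0 = 0)
(z(13, -8) + s)*(-12) = (0 + 102)*(-12) = 102*(-12) = -1224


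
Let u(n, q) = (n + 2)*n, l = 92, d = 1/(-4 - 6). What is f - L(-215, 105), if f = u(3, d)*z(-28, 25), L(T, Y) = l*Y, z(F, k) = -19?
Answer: -9945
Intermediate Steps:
d = -1/10 (d = 1/(-10) = -1/10 ≈ -0.10000)
L(T, Y) = 92*Y
u(n, q) = n*(2 + n) (u(n, q) = (2 + n)*n = n*(2 + n))
f = -285 (f = (3*(2 + 3))*(-19) = (3*5)*(-19) = 15*(-19) = -285)
f - L(-215, 105) = -285 - 92*105 = -285 - 1*9660 = -285 - 9660 = -9945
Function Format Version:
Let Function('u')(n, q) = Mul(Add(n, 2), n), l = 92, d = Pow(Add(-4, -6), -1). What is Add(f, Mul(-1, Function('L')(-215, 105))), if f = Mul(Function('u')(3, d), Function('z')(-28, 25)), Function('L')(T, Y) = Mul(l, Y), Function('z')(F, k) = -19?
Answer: -9945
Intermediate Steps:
d = Rational(-1, 10) (d = Pow(-10, -1) = Rational(-1, 10) ≈ -0.10000)
Function('L')(T, Y) = Mul(92, Y)
Function('u')(n, q) = Mul(n, Add(2, n)) (Function('u')(n, q) = Mul(Add(2, n), n) = Mul(n, Add(2, n)))
f = -285 (f = Mul(Mul(3, Add(2, 3)), -19) = Mul(Mul(3, 5), -19) = Mul(15, -19) = -285)
Add(f, Mul(-1, Function('L')(-215, 105))) = Add(-285, Mul(-1, Mul(92, 105))) = Add(-285, Mul(-1, 9660)) = Add(-285, -9660) = -9945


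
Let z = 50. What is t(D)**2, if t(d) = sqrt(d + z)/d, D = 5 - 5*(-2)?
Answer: 13/45 ≈ 0.28889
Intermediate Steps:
D = 15 (D = 5 + 10 = 15)
t(d) = sqrt(50 + d)/d (t(d) = sqrt(d + 50)/d = sqrt(50 + d)/d)
t(D)**2 = (sqrt(50 + 15)/15)**2 = (sqrt(65)/15)**2 = 13/45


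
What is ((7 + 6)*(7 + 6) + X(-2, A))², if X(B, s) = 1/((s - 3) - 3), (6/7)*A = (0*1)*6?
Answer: 1026169/36 ≈ 28505.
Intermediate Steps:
A = 0 (A = 7*((0*1)*6)/6 = 7*(0*6)/6 = (7/6)*0 = 0)
X(B, s) = 1/(-6 + s) (X(B, s) = 1/((-3 + s) - 3) = 1/(-6 + s))
((7 + 6)*(7 + 6) + X(-2, A))² = ((7 + 6)*(7 + 6) + 1/(-6 + 0))² = (13*13 + 1/(-6))² = (169 - ⅙)² = (1013/6)² = 1026169/36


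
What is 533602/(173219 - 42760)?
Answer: 533602/130459 ≈ 4.0902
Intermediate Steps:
533602/(173219 - 42760) = 533602/130459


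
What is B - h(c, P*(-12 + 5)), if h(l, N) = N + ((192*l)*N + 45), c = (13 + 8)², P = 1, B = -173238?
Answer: 419428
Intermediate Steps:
c = 441 (c = 21² = 441)
h(l, N) = 45 + N + 192*N*l (h(l, N) = N + (192*N*l + 45) = N + (45 + 192*N*l) = 45 + N + 192*N*l)
B - h(c, P*(-12 + 5)) = -173238 - (45 + 1*(-12 + 5) + 192*(1*(-12 + 5))*441) = -173238 - (45 + 1*(-7) + 192*(1*(-7))*441) = -173238 - (45 - 7 + 192*(-7)*441) = -173238 - (45 - 7 - 592704) = -173238 - 1*(-592666) = -173238 + 592666 = 419428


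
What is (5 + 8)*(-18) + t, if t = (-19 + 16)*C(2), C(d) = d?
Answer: -240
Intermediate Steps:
t = -6 (t = (-19 + 16)*2 = -3*2 = -6)
(5 + 8)*(-18) + t = (5 + 8)*(-18) - 6 = 13*(-18) - 6 = -234 - 6 = -240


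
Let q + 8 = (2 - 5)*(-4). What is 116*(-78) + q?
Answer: -9044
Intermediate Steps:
q = 4 (q = -8 + (2 - 5)*(-4) = -8 - 3*(-4) = -8 + 12 = 4)
116*(-78) + q = 116*(-78) + 4 = -9048 + 4 = -9044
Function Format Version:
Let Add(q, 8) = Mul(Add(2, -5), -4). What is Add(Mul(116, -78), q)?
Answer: -9044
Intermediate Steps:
q = 4 (q = Add(-8, Mul(Add(2, -5), -4)) = Add(-8, Mul(-3, -4)) = Add(-8, 12) = 4)
Add(Mul(116, -78), q) = Add(Mul(116, -78), 4) = Add(-9048, 4) = -9044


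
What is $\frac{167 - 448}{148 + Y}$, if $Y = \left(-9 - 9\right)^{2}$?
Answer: $- \frac{281}{472} \approx -0.59534$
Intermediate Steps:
$Y = 324$ ($Y = \left(-18\right)^{2} = 324$)
$\frac{167 - 448}{148 + Y} = \frac{167 - 448}{148 + 324} = - \frac{281}{472}$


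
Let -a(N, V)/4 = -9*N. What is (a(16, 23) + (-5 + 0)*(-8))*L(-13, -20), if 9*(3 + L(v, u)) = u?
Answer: -28952/9 ≈ -3216.9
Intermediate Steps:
a(N, V) = 36*N (a(N, V) = -(-36)*N = 36*N)
L(v, u) = -3 + u/9
(a(16, 23) + (-5 + 0)*(-8))*L(-13, -20) = (36*16 + (-5 + 0)*(-8))*(-3 + (⅑)*(-20)) = (576 - 5*(-8))*(-3 - 20/9) = (576 + 40)*(-47/9) = 616*(-47/9) = -28952/9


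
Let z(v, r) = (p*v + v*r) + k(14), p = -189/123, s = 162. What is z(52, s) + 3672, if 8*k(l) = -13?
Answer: 3940747/328 ≈ 12014.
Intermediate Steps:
k(l) = -13/8 (k(l) = (1/8)*(-13) = -13/8)
p = -63/41 (p = -189*1/123 = -63/41 ≈ -1.5366)
z(v, r) = -13/8 - 63*v/41 + r*v (z(v, r) = (-63*v/41 + v*r) - 13/8 = (-63*v/41 + r*v) - 13/8 = -13/8 - 63*v/41 + r*v)
z(52, s) + 3672 = (-13/8 - 63/41*52 + 162*52) + 3672 = (-13/8 - 3276/41 + 8424) + 3672 = 2736331/328 + 3672 = 3940747/328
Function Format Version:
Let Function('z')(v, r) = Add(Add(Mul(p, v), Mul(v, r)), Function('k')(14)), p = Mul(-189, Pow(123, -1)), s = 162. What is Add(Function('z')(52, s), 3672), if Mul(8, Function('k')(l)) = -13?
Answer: Rational(3940747, 328) ≈ 12014.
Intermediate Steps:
Function('k')(l) = Rational(-13, 8) (Function('k')(l) = Mul(Rational(1, 8), -13) = Rational(-13, 8))
p = Rational(-63, 41) (p = Mul(-189, Rational(1, 123)) = Rational(-63, 41) ≈ -1.5366)
Function('z')(v, r) = Add(Rational(-13, 8), Mul(Rational(-63, 41), v), Mul(r, v)) (Function('z')(v, r) = Add(Add(Mul(Rational(-63, 41), v), Mul(v, r)), Rational(-13, 8)) = Add(Add(Mul(Rational(-63, 41), v), Mul(r, v)), Rational(-13, 8)) = Add(Rational(-13, 8), Mul(Rational(-63, 41), v), Mul(r, v)))
Add(Function('z')(52, s), 3672) = Add(Add(Rational(-13, 8), Mul(Rational(-63, 41), 52), Mul(162, 52)), 3672) = Add(Add(Rational(-13, 8), Rational(-3276, 41), 8424), 3672) = Add(Rational(2736331, 328), 3672) = Rational(3940747, 328)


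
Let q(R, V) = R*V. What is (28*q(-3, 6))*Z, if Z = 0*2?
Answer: 0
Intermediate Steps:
Z = 0
(28*q(-3, 6))*Z = (28*(-3*6))*0 = (28*(-18))*0 = -504*0 = 0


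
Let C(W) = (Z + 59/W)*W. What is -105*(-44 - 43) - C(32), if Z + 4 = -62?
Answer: 11188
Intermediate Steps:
Z = -66 (Z = -4 - 62 = -66)
C(W) = W*(-66 + 59/W) (C(W) = (-66 + 59/W)*W = W*(-66 + 59/W))
-105*(-44 - 43) - C(32) = -105*(-44 - 43) - (59 - 66*32) = -105*(-87) - (59 - 2112) = 9135 - 1*(-2053) = 9135 + 2053 = 11188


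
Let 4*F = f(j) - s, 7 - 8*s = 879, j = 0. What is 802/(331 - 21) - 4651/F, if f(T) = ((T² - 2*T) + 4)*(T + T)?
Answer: -2839911/16895 ≈ -168.09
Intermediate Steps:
s = -109 (s = 7/8 - ⅛*879 = 7/8 - 879/8 = -109)
f(T) = 2*T*(4 + T² - 2*T) (f(T) = (4 + T² - 2*T)*(2*T) = 2*T*(4 + T² - 2*T))
F = 109/4 (F = (2*0*(4 + 0² - 2*0) - 1*(-109))/4 = (2*0*(4 + 0 + 0) + 109)/4 = (2*0*4 + 109)/4 = (0 + 109)/4 = (¼)*109 = 109/4 ≈ 27.250)
802/(331 - 21) - 4651/F = 802/(331 - 21) - 4651/109/4 = 802/310 - 4651*4/109 = 802*(1/310) - 18604/109 = 401/155 - 18604/109 = -2839911/16895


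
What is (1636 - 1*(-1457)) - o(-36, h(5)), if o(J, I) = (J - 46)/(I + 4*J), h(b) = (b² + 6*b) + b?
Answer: 129865/42 ≈ 3092.0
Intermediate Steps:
h(b) = b² + 7*b
o(J, I) = (-46 + J)/(I + 4*J)
(1636 - 1*(-1457)) - o(-36, h(5)) = (1636 - 1*(-1457)) - (-46 - 36)/(5*(7 + 5) + 4*(-36)) = (1636 + 1457) - (-82)/(5*12 - 144) = 3093 - (-82)/(60 - 144) = 3093 - (-82)/(-84) = 3093 - (-1)*(-82)/84 = 3093 - 1*41/42 = 3093 - 41/42 = 129865/42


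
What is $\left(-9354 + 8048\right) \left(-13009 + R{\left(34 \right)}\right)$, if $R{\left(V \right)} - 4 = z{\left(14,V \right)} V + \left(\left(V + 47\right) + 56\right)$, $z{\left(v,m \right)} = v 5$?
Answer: $13697328$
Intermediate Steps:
$z{\left(v,m \right)} = 5 v$
$R{\left(V \right)} = 107 + 71 V$ ($R{\left(V \right)} = 4 + \left(5 \cdot 14 V + \left(\left(V + 47\right) + 56\right)\right) = 4 + \left(70 V + \left(\left(47 + V\right) + 56\right)\right) = 4 + \left(70 V + \left(103 + V\right)\right) = 4 + \left(103 + 71 V\right) = 107 + 71 V$)
$\left(-9354 + 8048\right) \left(-13009 + R{\left(34 \right)}\right) = \left(-9354 + 8048\right) \left(-13009 + \left(107 + 71 \cdot 34\right)\right) = - 1306 \left(-13009 + \left(107 + 2414\right)\right) = - 1306 \left(-13009 + 2521\right) = \left(-1306\right) \left(-10488\right) = 13697328$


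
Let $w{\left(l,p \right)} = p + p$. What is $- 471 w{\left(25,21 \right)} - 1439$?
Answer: $-21221$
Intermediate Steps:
$w{\left(l,p \right)} = 2 p$
$- 471 w{\left(25,21 \right)} - 1439 = - 471 \cdot 2 \cdot 21 - 1439 = \left(-471\right) 42 - 1439 = -19782 - 1439 = -21221$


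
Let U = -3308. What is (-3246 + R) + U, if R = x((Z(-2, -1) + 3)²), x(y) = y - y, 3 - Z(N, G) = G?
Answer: -6554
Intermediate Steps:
Z(N, G) = 3 - G
x(y) = 0
R = 0
(-3246 + R) + U = (-3246 + 0) - 3308 = -3246 - 3308 = -6554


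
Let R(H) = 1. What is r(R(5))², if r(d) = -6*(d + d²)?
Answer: 144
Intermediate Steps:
r(d) = -6*d - 6*d²
r(R(5))² = (-6*1*(1 + 1))² = (-6*1*2)² = (-12)² = 144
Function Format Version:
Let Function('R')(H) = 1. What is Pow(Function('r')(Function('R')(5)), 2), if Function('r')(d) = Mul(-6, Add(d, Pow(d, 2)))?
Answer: 144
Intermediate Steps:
Function('r')(d) = Add(Mul(-6, d), Mul(-6, Pow(d, 2)))
Pow(Function('r')(Function('R')(5)), 2) = Pow(Mul(-6, 1, Add(1, 1)), 2) = Pow(Mul(-6, 1, 2), 2) = Pow(-12, 2) = 144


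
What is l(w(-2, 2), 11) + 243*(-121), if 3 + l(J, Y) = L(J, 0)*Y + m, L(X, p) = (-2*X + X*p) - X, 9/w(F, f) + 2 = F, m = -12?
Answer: -117375/4 ≈ -29344.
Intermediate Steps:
w(F, f) = 9/(-2 + F)
L(X, p) = -3*X + X*p
l(J, Y) = -15 - 3*J*Y (l(J, Y) = -3 + ((J*(-3 + 0))*Y - 12) = -3 + ((J*(-3))*Y - 12) = -3 + ((-3*J)*Y - 12) = -3 + (-3*J*Y - 12) = -3 + (-12 - 3*J*Y) = -15 - 3*J*Y)
l(w(-2, 2), 11) + 243*(-121) = (-15 - 3*9/(-2 - 2)*11) + 243*(-121) = (-15 - 3*9/(-4)*11) - 29403 = (-15 - 3*9*(-¼)*11) - 29403 = (-15 - 3*(-9/4)*11) - 29403 = (-15 + 297/4) - 29403 = 237/4 - 29403 = -117375/4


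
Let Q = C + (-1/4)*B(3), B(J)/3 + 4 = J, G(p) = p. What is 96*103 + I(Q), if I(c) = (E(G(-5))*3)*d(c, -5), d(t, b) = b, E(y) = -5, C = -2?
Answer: 9963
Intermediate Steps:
B(J) = -12 + 3*J
Q = -5/4 (Q = -2 + (-1/4)*(-12 + 3*3) = -2 + (-1*1/4)*(-12 + 9) = -2 - 1/4*(-3) = -2 + 3/4 = -5/4 ≈ -1.2500)
I(c) = 75 (I(c) = -5*3*(-5) = -15*(-5) = 75)
96*103 + I(Q) = 96*103 + 75 = 9888 + 75 = 9963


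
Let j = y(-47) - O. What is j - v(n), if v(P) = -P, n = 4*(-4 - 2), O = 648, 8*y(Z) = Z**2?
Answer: -3167/8 ≈ -395.88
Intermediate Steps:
y(Z) = Z**2/8
n = -24 (n = 4*(-6) = -24)
j = -2975/8 (j = (1/8)*(-47)**2 - 1*648 = (1/8)*2209 - 648 = 2209/8 - 648 = -2975/8 ≈ -371.88)
j - v(n) = -2975/8 - (-1)*(-24) = -2975/8 - 1*24 = -2975/8 - 24 = -3167/8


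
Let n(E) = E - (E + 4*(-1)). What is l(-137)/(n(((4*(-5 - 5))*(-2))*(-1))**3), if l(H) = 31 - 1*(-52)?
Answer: 83/64 ≈ 1.2969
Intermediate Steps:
n(E) = 4 (n(E) = E - (E - 4) = E - (-4 + E) = E + (4 - E) = 4)
l(H) = 83 (l(H) = 31 + 52 = 83)
l(-137)/(n(((4*(-5 - 5))*(-2))*(-1))**3) = 83/(4**3) = 83/64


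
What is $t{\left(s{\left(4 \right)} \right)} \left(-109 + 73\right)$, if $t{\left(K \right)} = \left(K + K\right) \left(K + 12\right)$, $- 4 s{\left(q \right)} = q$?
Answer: $792$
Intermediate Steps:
$s{\left(q \right)} = - \frac{q}{4}$
$t{\left(K \right)} = 2 K \left(12 + K\right)$
$t{\left(s{\left(4 \right)} \right)} \left(-109 + 73\right) = 2 \left(\left(- \frac{1}{4}\right) 4\right) \left(12 - 1\right) \left(-109 + 73\right) = 2 \left(-1\right) \left(12 - 1\right) \left(-36\right) = 2 \left(-1\right) 11 \left(-36\right) = \left(-22\right) \left(-36\right) = 792$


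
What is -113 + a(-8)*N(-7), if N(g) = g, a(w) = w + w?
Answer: -1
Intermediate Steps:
a(w) = 2*w
-113 + a(-8)*N(-7) = -113 + (2*(-8))*(-7) = -113 - 16*(-7) = -113 + 112 = -1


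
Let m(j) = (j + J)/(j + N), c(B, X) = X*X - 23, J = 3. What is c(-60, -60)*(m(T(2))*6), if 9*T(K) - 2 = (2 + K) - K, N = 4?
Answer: 332661/20 ≈ 16633.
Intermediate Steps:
T(K) = 4/9 (T(K) = 2/9 + ((2 + K) - K)/9 = 2/9 + (⅑)*2 = 2/9 + 2/9 = 4/9)
c(B, X) = -23 + X² (c(B, X) = X² - 23 = -23 + X²)
m(j) = (3 + j)/(4 + j) (m(j) = (j + 3)/(j + 4) = (3 + j)/(4 + j))
c(-60, -60)*(m(T(2))*6) = (-23 + (-60)²)*(((3 + 4/9)/(4 + 4/9))*6) = (-23 + 3600)*(((31/9)/(40/9))*6) = 3577*(((9/40)*(31/9))*6) = 3577*((31/40)*6) = 3577*(93/20) = 332661/20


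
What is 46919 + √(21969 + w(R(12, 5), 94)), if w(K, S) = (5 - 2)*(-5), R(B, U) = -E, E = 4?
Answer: 46919 + √21954 ≈ 47067.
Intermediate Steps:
R(B, U) = -4 (R(B, U) = -1*4 = -4)
w(K, S) = -15 (w(K, S) = 3*(-5) = -15)
46919 + √(21969 + w(R(12, 5), 94)) = 46919 + √(21969 - 15) = 46919 + √21954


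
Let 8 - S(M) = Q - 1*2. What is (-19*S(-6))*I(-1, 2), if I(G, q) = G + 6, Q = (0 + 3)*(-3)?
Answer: -1805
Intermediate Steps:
Q = -9 (Q = 3*(-3) = -9)
I(G, q) = 6 + G
S(M) = 19 (S(M) = 8 - (-9 - 1*2) = 8 - (-9 - 2) = 8 - 1*(-11) = 8 + 11 = 19)
(-19*S(-6))*I(-1, 2) = (-19*19)*(6 - 1) = -361*5 = -1805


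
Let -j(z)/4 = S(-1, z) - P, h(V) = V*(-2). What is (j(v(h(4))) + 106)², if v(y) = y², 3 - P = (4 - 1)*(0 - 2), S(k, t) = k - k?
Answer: 20164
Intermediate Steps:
S(k, t) = 0
P = 9 (P = 3 - (4 - 1)*(0 - 2) = 3 - 3*(-2) = 3 - 1*(-6) = 3 + 6 = 9)
h(V) = -2*V
j(z) = 36 (j(z) = -4*(0 - 1*9) = -4*(0 - 9) = -4*(-9) = 36)
(j(v(h(4))) + 106)² = (36 + 106)² = 142² = 20164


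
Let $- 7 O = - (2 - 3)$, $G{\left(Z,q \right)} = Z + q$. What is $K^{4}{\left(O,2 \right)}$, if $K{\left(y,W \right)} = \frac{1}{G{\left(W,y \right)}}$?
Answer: $\frac{2401}{28561} \approx 0.084066$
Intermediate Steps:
$O = - \frac{1}{7}$ ($O = - \frac{\left(-1\right) \left(2 - 3\right)}{7} = - \frac{\left(-1\right) \left(-1\right)}{7} = \left(- \frac{1}{7}\right) 1 = - \frac{1}{7} \approx -0.14286$)
$K{\left(y,W \right)} = \frac{1}{W + y}$
$K^{4}{\left(O,2 \right)} = \left(\frac{1}{2 - \frac{1}{7}}\right)^{4} = \left(\frac{1}{\frac{13}{7}}\right)^{4} = \left(\frac{7}{13}\right)^{4} = \frac{2401}{28561}$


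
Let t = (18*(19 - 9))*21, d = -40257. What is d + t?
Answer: -36477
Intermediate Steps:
t = 3780 (t = (18*10)*21 = 180*21 = 3780)
d + t = -40257 + 3780 = -36477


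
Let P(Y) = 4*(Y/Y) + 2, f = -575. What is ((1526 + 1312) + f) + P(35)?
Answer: 2269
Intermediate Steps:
P(Y) = 6 (P(Y) = 4*1 + 2 = 4 + 2 = 6)
((1526 + 1312) + f) + P(35) = ((1526 + 1312) - 575) + 6 = (2838 - 575) + 6 = 2263 + 6 = 2269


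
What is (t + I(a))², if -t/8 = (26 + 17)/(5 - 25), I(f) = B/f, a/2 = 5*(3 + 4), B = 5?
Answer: 1461681/4900 ≈ 298.30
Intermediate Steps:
a = 70 (a = 2*(5*(3 + 4)) = 2*(5*7) = 2*35 = 70)
I(f) = 5/f
t = 86/5 (t = -8*(26 + 17)/(5 - 25) = -344/(-20) = -344*(-1)/20 = -8*(-43/20) = 86/5 ≈ 17.200)
(t + I(a))² = (86/5 + 5/70)² = (86/5 + 5*(1/70))² = (86/5 + 1/14)² = (1209/70)² = 1461681/4900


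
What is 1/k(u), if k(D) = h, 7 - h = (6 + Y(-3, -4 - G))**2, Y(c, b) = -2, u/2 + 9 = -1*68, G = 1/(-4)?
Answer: -1/9 ≈ -0.11111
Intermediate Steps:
G = -1/4 (G = 1*(-1/4) = -1/4 ≈ -0.25000)
u = -154 (u = -18 + 2*(-1*68) = -18 + 2*(-68) = -18 - 136 = -154)
h = -9 (h = 7 - (6 - 2)**2 = 7 - 1*4**2 = 7 - 1*16 = 7 - 16 = -9)
k(D) = -9
1/k(u) = 1/(-9) = -1/9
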